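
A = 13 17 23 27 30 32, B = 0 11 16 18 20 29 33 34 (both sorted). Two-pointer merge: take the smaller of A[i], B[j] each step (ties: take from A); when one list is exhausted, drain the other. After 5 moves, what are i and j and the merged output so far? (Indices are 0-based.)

i=2, j=3, merged so far=[0, 11, 13, 16, 17]

[i=0,j=0] A[i]=13>B[j]=0 take 0 → j++
[i=0,j=1] A[i]=13>B[j]=11 take 11 → j++
[i=0,j=2] A[i]=13<=B[j]=16 take 13 → i++
[i=1,j=2] A[i]=17>B[j]=16 take 16 → j++
[i=1,j=3] A[i]=17<=B[j]=18 take 17 → i++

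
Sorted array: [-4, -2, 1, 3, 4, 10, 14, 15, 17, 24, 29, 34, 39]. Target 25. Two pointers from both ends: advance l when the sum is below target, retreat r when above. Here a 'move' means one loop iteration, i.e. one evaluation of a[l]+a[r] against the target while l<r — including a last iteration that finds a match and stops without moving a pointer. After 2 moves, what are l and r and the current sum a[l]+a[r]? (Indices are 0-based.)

l=0, r=10, sum=25

[0,12] -4+39=35 >25 → r--
[0,11] -4+34=30 >25 → r--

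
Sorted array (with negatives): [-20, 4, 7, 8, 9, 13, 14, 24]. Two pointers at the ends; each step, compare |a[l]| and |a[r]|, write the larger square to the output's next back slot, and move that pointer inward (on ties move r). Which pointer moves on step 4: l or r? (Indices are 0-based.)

r

[0,7] |-20|<=|24| out[7]=576 → r--
[0,6] |-20|>|14| out[6]=400 → l++
[1,6] |4|<=|14| out[5]=196 → r--
[1,5] |4|<=|13| out[4]=169 → r--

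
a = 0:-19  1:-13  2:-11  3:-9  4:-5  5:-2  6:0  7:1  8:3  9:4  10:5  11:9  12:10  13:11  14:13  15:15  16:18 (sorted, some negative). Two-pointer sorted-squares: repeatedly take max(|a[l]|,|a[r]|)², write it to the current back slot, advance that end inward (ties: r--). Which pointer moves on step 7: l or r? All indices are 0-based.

l

l=0 r=16: |-19|>|18| out[16]=361, l++
l=1 r=16: |-13|<=|18| out[15]=324, r--
l=1 r=15: |-13|<=|15| out[14]=225, r--
l=1 r=14: |-13|<=|13| out[13]=169, r--
l=1 r=13: |-13|>|11| out[12]=169, l++
l=2 r=13: |-11|<=|11| out[11]=121, r--
l=2 r=12: |-11|>|10| out[10]=121, l++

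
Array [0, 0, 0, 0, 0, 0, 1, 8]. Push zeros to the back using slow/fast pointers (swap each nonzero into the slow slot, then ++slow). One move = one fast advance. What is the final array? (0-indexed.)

(s=0,f=0) a[fast]=0 → fast++
(s=0,f=1) a[fast]=0 → fast++
(s=0,f=2) a[fast]=0 → fast++
(s=0,f=3) a[fast]=0 → fast++
(s=0,f=4) a[fast]=0 → fast++
(s=0,f=5) a[fast]=0 → fast++
(s=0,f=6) a[fast]=1≠0 swap→a[0]=1 → slow++,fast++
(s=1,f=7) a[fast]=8≠0 swap→a[1]=8 → slow++,fast++

[1, 8, 0, 0, 0, 0, 0, 0]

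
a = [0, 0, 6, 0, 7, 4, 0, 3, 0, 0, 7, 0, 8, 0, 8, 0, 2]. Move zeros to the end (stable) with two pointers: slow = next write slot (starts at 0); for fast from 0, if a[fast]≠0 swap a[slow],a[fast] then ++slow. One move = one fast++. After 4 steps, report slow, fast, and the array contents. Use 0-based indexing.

(s=0,f=0) a[fast]=0 → fast++
(s=0,f=1) a[fast]=0 → fast++
(s=0,f=2) a[fast]=6≠0 swap→a[0]=6 → slow++,fast++
(s=1,f=3) a[fast]=0 → fast++

slow=1, fast=4, a=[6, 0, 0, 0, 7, 4, 0, 3, 0, 0, 7, 0, 8, 0, 8, 0, 2]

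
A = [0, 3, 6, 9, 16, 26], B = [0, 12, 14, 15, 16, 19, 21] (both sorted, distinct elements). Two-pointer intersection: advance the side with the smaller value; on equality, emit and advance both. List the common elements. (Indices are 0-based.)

[i=0,j=0] 0==0 emit → i++,j++
[i=1,j=1] 3<12 → i++
[i=2,j=1] 6<12 → i++
[i=3,j=1] 9<12 → i++
[i=4,j=1] 16>12 → j++
[i=4,j=2] 16>14 → j++
[i=4,j=3] 16>15 → j++
[i=4,j=4] 16==16 emit → i++,j++
[i=5,j=5] 26>19 → j++
[i=5,j=6] 26>21 → j++

intersection = [0, 16]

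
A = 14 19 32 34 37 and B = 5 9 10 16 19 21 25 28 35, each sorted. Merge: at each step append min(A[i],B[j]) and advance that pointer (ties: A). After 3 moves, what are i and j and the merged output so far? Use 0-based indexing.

i=0, j=3, merged so far=[5, 9, 10]

[i=0,j=0] A[i]=14>B[j]=5 take 5 → j++
[i=0,j=1] A[i]=14>B[j]=9 take 9 → j++
[i=0,j=2] A[i]=14>B[j]=10 take 10 → j++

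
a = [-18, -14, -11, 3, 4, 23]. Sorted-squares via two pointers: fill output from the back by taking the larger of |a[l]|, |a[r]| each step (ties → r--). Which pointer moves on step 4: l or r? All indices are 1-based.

l

l=1 r=6: |-18|<=|23| out[6]=529, r--
l=1 r=5: |-18|>|4| out[5]=324, l++
l=2 r=5: |-14|>|4| out[4]=196, l++
l=3 r=5: |-11|>|4| out[3]=121, l++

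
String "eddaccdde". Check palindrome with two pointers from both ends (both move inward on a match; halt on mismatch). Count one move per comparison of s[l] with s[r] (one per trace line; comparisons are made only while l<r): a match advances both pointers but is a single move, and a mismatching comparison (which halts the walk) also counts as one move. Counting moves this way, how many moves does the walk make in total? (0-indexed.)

l=0 r=8: 'e'=='e', l++,r--
l=1 r=7: 'd'=='d', l++,r--
l=2 r=6: 'd'=='d', l++,r--
l=3 r=5: 'a'!='c', stop

4 moves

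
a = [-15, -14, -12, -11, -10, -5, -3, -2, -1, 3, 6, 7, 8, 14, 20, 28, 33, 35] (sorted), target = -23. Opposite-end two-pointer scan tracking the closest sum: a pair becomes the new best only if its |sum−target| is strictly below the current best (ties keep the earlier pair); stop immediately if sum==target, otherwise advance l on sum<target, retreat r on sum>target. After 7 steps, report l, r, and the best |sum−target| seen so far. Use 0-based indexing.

[0,17] -15+35=20 d=43 * → r--
[0,16] -15+33=18 d=41 * → r--
[0,15] -15+28=13 d=36 * → r--
[0,14] -15+20=5 d=28 * → r--
[0,13] -15+14=-1 d=22 * → r--
[0,12] -15+8=-7 d=16 * → r--
[0,11] -15+7=-8 d=15 * → r--

l=0, r=10, best |Δ|=15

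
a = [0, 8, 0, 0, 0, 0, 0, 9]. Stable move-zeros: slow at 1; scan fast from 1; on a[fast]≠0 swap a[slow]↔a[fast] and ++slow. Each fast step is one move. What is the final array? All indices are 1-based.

[8, 9, 0, 0, 0, 0, 0, 0]

slow=1 fast=1: a[fast]=0, fast++
slow=1 fast=2: a[fast]=8≠0 swap→a[1]=8, slow++,fast++
slow=2 fast=3: a[fast]=0, fast++
slow=2 fast=4: a[fast]=0, fast++
slow=2 fast=5: a[fast]=0, fast++
slow=2 fast=6: a[fast]=0, fast++
slow=2 fast=7: a[fast]=0, fast++
slow=2 fast=8: a[fast]=9≠0 swap→a[2]=9, slow++,fast++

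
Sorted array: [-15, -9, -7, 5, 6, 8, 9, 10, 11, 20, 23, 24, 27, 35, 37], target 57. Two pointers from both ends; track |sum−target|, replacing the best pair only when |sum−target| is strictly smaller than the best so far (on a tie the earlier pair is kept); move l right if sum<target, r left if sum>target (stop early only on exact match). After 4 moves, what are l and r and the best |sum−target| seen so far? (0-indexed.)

l=4, r=14, best |Δ|=15

l=0 r=14: -15+37=22 d=35 *, l++
l=1 r=14: -9+37=28 d=29 *, l++
l=2 r=14: -7+37=30 d=27 *, l++
l=3 r=14: 5+37=42 d=15 *, l++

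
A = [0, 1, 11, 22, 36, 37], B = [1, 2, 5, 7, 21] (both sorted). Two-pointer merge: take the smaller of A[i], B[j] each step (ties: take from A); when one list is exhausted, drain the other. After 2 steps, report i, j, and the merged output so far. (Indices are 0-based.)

[i=0,j=0] A[i]=0<=B[j]=1 take 0 → i++
[i=1,j=0] A[i]=1<=B[j]=1 take 1 → i++

i=2, j=0, merged so far=[0, 1]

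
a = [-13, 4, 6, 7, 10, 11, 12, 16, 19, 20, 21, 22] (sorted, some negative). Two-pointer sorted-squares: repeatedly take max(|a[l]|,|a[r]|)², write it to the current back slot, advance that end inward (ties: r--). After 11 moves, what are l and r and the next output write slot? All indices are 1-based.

[1,12] |-13|<=|22| out[12]=484 → r--
[1,11] |-13|<=|21| out[11]=441 → r--
[1,10] |-13|<=|20| out[10]=400 → r--
[1,9] |-13|<=|19| out[9]=361 → r--
[1,8] |-13|<=|16| out[8]=256 → r--
[1,7] |-13|>|12| out[7]=169 → l++
[2,7] |4|<=|12| out[6]=144 → r--
[2,6] |4|<=|11| out[5]=121 → r--
[2,5] |4|<=|10| out[4]=100 → r--
[2,4] |4|<=|7| out[3]=49 → r--
[2,3] |4|<=|6| out[2]=36 → r--

l=2, r=2, next write slot=1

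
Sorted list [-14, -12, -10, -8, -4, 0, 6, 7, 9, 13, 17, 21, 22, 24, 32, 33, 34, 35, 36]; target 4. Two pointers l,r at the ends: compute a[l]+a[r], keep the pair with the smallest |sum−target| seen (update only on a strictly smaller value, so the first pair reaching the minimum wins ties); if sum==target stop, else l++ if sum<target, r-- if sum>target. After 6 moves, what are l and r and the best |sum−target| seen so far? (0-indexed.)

l=0, r=12, best |Δ|=6

[0,18] -14+36=22 d=18 * → r--
[0,17] -14+35=21 d=17 * → r--
[0,16] -14+34=20 d=16 * → r--
[0,15] -14+33=19 d=15 * → r--
[0,14] -14+32=18 d=14 * → r--
[0,13] -14+24=10 d=6 * → r--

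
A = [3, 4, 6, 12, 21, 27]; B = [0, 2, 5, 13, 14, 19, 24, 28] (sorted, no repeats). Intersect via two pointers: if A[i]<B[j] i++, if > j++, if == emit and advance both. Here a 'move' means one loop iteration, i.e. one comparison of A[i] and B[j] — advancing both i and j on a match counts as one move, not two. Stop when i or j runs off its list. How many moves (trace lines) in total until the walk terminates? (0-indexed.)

13 moves

i=0 j=0: 3>0, j++
i=0 j=1: 3>2, j++
i=0 j=2: 3<5, i++
i=1 j=2: 4<5, i++
i=2 j=2: 6>5, j++
i=2 j=3: 6<13, i++
i=3 j=3: 12<13, i++
i=4 j=3: 21>13, j++
i=4 j=4: 21>14, j++
i=4 j=5: 21>19, j++
i=4 j=6: 21<24, i++
i=5 j=6: 27>24, j++
i=5 j=7: 27<28, i++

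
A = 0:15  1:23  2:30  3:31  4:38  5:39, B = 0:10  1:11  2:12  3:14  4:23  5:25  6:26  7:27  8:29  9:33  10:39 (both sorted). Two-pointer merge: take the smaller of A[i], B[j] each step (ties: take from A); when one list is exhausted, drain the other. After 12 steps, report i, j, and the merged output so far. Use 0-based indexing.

i=0 j=0: A[i]=15>B[j]=10 take 10, j++
i=0 j=1: A[i]=15>B[j]=11 take 11, j++
i=0 j=2: A[i]=15>B[j]=12 take 12, j++
i=0 j=3: A[i]=15>B[j]=14 take 14, j++
i=0 j=4: A[i]=15<=B[j]=23 take 15, i++
i=1 j=4: A[i]=23<=B[j]=23 take 23, i++
i=2 j=4: A[i]=30>B[j]=23 take 23, j++
i=2 j=5: A[i]=30>B[j]=25 take 25, j++
i=2 j=6: A[i]=30>B[j]=26 take 26, j++
i=2 j=7: A[i]=30>B[j]=27 take 27, j++
i=2 j=8: A[i]=30>B[j]=29 take 29, j++
i=2 j=9: A[i]=30<=B[j]=33 take 30, i++

i=3, j=9, merged so far=[10, 11, 12, 14, 15, 23, 23, 25, 26, 27, 29, 30]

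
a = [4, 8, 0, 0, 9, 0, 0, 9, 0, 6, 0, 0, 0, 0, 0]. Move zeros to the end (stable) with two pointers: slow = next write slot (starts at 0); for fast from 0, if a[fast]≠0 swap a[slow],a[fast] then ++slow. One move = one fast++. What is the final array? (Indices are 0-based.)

slow=0 fast=0: a[fast]=4≠0 swap→a[0]=4, slow++,fast++
slow=1 fast=1: a[fast]=8≠0 swap→a[1]=8, slow++,fast++
slow=2 fast=2: a[fast]=0, fast++
slow=2 fast=3: a[fast]=0, fast++
slow=2 fast=4: a[fast]=9≠0 swap→a[2]=9, slow++,fast++
slow=3 fast=5: a[fast]=0, fast++
slow=3 fast=6: a[fast]=0, fast++
slow=3 fast=7: a[fast]=9≠0 swap→a[3]=9, slow++,fast++
slow=4 fast=8: a[fast]=0, fast++
slow=4 fast=9: a[fast]=6≠0 swap→a[4]=6, slow++,fast++
slow=5 fast=10: a[fast]=0, fast++
slow=5 fast=11: a[fast]=0, fast++
slow=5 fast=12: a[fast]=0, fast++
slow=5 fast=13: a[fast]=0, fast++
slow=5 fast=14: a[fast]=0, fast++

[4, 8, 9, 9, 6, 0, 0, 0, 0, 0, 0, 0, 0, 0, 0]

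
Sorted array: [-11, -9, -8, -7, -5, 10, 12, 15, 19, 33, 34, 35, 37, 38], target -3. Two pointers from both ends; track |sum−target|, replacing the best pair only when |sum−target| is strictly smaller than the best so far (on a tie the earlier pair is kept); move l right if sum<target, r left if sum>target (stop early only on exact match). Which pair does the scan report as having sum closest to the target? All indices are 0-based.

[0,13] -11+38=27 d=30 * → r--
[0,12] -11+37=26 d=29 * → r--
[0,11] -11+35=24 d=27 * → r--
[0,10] -11+34=23 d=26 * → r--
[0,9] -11+33=22 d=25 * → r--
[0,8] -11+19=8 d=11 * → r--
[0,7] -11+15=4 d=7 * → r--
[0,6] -11+12=1 d=4 * → r--
[0,5] -11+10=-1 d=2 * → r--
[0,4] -11+-5=-16 d=13 → l++
[1,4] -9+-5=-14 d=11 → l++
[2,4] -8+-5=-13 d=10 → l++
[3,4] -7+-5=-12 d=9 → l++

pair (-11, 10) with sum -1 (|Δ|=2)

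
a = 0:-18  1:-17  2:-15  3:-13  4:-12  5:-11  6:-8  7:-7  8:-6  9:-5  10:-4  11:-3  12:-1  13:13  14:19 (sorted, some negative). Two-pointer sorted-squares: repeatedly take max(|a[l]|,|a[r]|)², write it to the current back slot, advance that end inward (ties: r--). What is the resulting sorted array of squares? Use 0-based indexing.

l=0 r=14: |-18|<=|19| out[14]=361, r--
l=0 r=13: |-18|>|13| out[13]=324, l++
l=1 r=13: |-17|>|13| out[12]=289, l++
l=2 r=13: |-15|>|13| out[11]=225, l++
l=3 r=13: |-13|<=|13| out[10]=169, r--
l=3 r=12: |-13|>|-1| out[9]=169, l++
l=4 r=12: |-12|>|-1| out[8]=144, l++
l=5 r=12: |-11|>|-1| out[7]=121, l++
l=6 r=12: |-8|>|-1| out[6]=64, l++
l=7 r=12: |-7|>|-1| out[5]=49, l++
l=8 r=12: |-6|>|-1| out[4]=36, l++
l=9 r=12: |-5|>|-1| out[3]=25, l++
l=10 r=12: |-4|>|-1| out[2]=16, l++
l=11 r=12: |-3|>|-1| out[1]=9, l++
l=12 r=12: |-1|<=|-1| out[0]=1, r--

[1, 9, 16, 25, 36, 49, 64, 121, 144, 169, 169, 225, 289, 324, 361]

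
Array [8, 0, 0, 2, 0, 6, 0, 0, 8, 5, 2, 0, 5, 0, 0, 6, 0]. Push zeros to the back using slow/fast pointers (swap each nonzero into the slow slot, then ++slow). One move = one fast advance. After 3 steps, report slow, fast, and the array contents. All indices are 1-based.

slow=2, fast=4, a=[8, 0, 0, 2, 0, 6, 0, 0, 8, 5, 2, 0, 5, 0, 0, 6, 0]

(s=1,f=1) a[fast]=8≠0 swap→a[1]=8 → slow++,fast++
(s=2,f=2) a[fast]=0 → fast++
(s=2,f=3) a[fast]=0 → fast++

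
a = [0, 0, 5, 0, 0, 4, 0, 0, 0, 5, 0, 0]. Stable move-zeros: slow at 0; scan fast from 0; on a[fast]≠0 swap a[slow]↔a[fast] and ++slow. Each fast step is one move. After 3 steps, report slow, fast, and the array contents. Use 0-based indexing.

slow=1, fast=3, a=[5, 0, 0, 0, 0, 4, 0, 0, 0, 5, 0, 0]

(s=0,f=0) a[fast]=0 → fast++
(s=0,f=1) a[fast]=0 → fast++
(s=0,f=2) a[fast]=5≠0 swap→a[0]=5 → slow++,fast++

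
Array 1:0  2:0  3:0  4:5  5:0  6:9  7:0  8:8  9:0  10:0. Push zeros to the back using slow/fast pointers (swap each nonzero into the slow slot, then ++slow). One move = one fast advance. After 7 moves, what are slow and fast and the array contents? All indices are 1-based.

slow=3, fast=8, a=[5, 9, 0, 0, 0, 0, 0, 8, 0, 0]

slow=1 fast=1: a[fast]=0, fast++
slow=1 fast=2: a[fast]=0, fast++
slow=1 fast=3: a[fast]=0, fast++
slow=1 fast=4: a[fast]=5≠0 swap→a[1]=5, slow++,fast++
slow=2 fast=5: a[fast]=0, fast++
slow=2 fast=6: a[fast]=9≠0 swap→a[2]=9, slow++,fast++
slow=3 fast=7: a[fast]=0, fast++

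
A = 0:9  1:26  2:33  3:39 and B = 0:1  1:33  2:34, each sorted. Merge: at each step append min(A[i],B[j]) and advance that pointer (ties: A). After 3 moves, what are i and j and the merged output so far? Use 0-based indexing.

i=2, j=1, merged so far=[1, 9, 26]

i=0 j=0: A[i]=9>B[j]=1 take 1, j++
i=0 j=1: A[i]=9<=B[j]=33 take 9, i++
i=1 j=1: A[i]=26<=B[j]=33 take 26, i++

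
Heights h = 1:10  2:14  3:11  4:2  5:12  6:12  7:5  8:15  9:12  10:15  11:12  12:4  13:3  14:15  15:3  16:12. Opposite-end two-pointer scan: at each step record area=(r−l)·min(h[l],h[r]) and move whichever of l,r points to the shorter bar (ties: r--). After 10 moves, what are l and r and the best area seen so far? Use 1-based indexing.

l=8, r=13, best area=168

[1,16] min(10,12)*15=150 best=150 * → l++
[2,16] min(14,12)*14=168 best=168 * → r--
[2,15] min(14,3)*13=39 best=168 → r--
[2,14] min(14,15)*12=168 best=168 → l++
[3,14] min(11,15)*11=121 best=168 → l++
[4,14] min(2,15)*10=20 best=168 → l++
[5,14] min(12,15)*9=108 best=168 → l++
[6,14] min(12,15)*8=96 best=168 → l++
[7,14] min(5,15)*7=35 best=168 → l++
[8,14] min(15,15)*6=90 best=168 → r--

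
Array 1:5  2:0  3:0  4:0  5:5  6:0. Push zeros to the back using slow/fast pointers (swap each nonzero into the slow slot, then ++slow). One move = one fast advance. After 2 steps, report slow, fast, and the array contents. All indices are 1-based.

(s=1,f=1) a[fast]=5≠0 swap→a[1]=5 → slow++,fast++
(s=2,f=2) a[fast]=0 → fast++

slow=2, fast=3, a=[5, 0, 0, 0, 5, 0]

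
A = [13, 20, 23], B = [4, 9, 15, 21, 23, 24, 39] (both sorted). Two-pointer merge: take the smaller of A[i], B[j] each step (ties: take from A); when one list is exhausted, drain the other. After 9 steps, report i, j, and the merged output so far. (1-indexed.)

i=1 j=1: A[i]=13>B[j]=4 take 4, j++
i=1 j=2: A[i]=13>B[j]=9 take 9, j++
i=1 j=3: A[i]=13<=B[j]=15 take 13, i++
i=2 j=3: A[i]=20>B[j]=15 take 15, j++
i=2 j=4: A[i]=20<=B[j]=21 take 20, i++
i=3 j=4: A[i]=23>B[j]=21 take 21, j++
i=3 j=5: A[i]=23<=B[j]=23 take 23, i++
i=4 j=5: A done, take B[j]=23, j++
i=4 j=6: A done, take B[j]=24, j++

i=4, j=7, merged so far=[4, 9, 13, 15, 20, 21, 23, 23, 24]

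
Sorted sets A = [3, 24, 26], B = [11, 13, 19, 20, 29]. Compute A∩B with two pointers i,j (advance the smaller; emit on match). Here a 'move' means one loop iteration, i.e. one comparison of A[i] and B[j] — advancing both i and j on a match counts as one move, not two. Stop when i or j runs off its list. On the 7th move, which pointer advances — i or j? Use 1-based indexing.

[i=1,j=1] 3<11 → i++
[i=2,j=1] 24>11 → j++
[i=2,j=2] 24>13 → j++
[i=2,j=3] 24>19 → j++
[i=2,j=4] 24>20 → j++
[i=2,j=5] 24<29 → i++
[i=3,j=5] 26<29 → i++

i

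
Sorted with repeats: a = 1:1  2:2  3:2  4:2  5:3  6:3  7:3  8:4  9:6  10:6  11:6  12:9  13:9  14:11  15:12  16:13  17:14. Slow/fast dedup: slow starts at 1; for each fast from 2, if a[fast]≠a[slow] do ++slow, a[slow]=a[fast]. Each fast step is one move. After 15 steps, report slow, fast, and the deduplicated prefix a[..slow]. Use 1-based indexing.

slow=9, fast=17, prefix=[1, 2, 3, 4, 6, 9, 11, 12, 13]

slow=1 fast=2: a[fast]=2≠a[slow]=1 write a[2]=2, slow++,fast++
slow=2 fast=3: a[fast]=2=a[slow] dup, fast++
slow=2 fast=4: a[fast]=2=a[slow] dup, fast++
slow=2 fast=5: a[fast]=3≠a[slow]=2 write a[3]=3, slow++,fast++
slow=3 fast=6: a[fast]=3=a[slow] dup, fast++
slow=3 fast=7: a[fast]=3=a[slow] dup, fast++
slow=3 fast=8: a[fast]=4≠a[slow]=3 write a[4]=4, slow++,fast++
slow=4 fast=9: a[fast]=6≠a[slow]=4 write a[5]=6, slow++,fast++
slow=5 fast=10: a[fast]=6=a[slow] dup, fast++
slow=5 fast=11: a[fast]=6=a[slow] dup, fast++
slow=5 fast=12: a[fast]=9≠a[slow]=6 write a[6]=9, slow++,fast++
slow=6 fast=13: a[fast]=9=a[slow] dup, fast++
slow=6 fast=14: a[fast]=11≠a[slow]=9 write a[7]=11, slow++,fast++
slow=7 fast=15: a[fast]=12≠a[slow]=11 write a[8]=12, slow++,fast++
slow=8 fast=16: a[fast]=13≠a[slow]=12 write a[9]=13, slow++,fast++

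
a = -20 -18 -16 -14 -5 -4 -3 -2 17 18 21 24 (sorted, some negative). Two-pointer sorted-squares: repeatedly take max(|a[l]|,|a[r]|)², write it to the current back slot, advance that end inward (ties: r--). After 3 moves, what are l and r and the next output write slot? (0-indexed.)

l=0 r=11: |-20|<=|24| out[11]=576, r--
l=0 r=10: |-20|<=|21| out[10]=441, r--
l=0 r=9: |-20|>|18| out[9]=400, l++

l=1, r=9, next write slot=8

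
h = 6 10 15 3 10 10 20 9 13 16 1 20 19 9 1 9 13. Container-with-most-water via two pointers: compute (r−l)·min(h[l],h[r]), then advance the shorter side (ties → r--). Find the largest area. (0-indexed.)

l=0 r=16: min(6,13)*16=96 best=96 *, l++
l=1 r=16: min(10,13)*15=150 best=150 *, l++
l=2 r=16: min(15,13)*14=182 best=182 *, r--
l=2 r=15: min(15,9)*13=117 best=182, r--
l=2 r=14: min(15,1)*12=12 best=182, r--
l=2 r=13: min(15,9)*11=99 best=182, r--
l=2 r=12: min(15,19)*10=150 best=182, l++
l=3 r=12: min(3,19)*9=27 best=182, l++
l=4 r=12: min(10,19)*8=80 best=182, l++
l=5 r=12: min(10,19)*7=70 best=182, l++
l=6 r=12: min(20,19)*6=114 best=182, r--
l=6 r=11: min(20,20)*5=100 best=182, r--
l=6 r=10: min(20,1)*4=4 best=182, r--
l=6 r=9: min(20,16)*3=48 best=182, r--
l=6 r=8: min(20,13)*2=26 best=182, r--
l=6 r=7: min(20,9)*1=9 best=182, r--

max area = 182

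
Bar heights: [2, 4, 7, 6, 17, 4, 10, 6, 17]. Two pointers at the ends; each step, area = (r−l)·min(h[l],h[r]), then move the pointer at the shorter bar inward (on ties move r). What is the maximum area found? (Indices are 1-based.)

max area = 68

l=1 r=9: min(2,17)*8=16 best=16 *, l++
l=2 r=9: min(4,17)*7=28 best=28 *, l++
l=3 r=9: min(7,17)*6=42 best=42 *, l++
l=4 r=9: min(6,17)*5=30 best=42, l++
l=5 r=9: min(17,17)*4=68 best=68 *, r--
l=5 r=8: min(17,6)*3=18 best=68, r--
l=5 r=7: min(17,10)*2=20 best=68, r--
l=5 r=6: min(17,4)*1=4 best=68, r--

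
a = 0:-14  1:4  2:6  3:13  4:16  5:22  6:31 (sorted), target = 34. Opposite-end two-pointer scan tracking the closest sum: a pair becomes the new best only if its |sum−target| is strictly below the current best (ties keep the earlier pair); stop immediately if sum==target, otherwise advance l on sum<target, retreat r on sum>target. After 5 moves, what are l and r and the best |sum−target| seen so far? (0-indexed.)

l=3, r=4, best |Δ|=1

[0,6] -14+31=17 d=17 * → l++
[1,6] 4+31=35 d=1 * → r--
[1,5] 4+22=26 d=8 → l++
[2,5] 6+22=28 d=6 → l++
[3,5] 13+22=35 d=1 → r--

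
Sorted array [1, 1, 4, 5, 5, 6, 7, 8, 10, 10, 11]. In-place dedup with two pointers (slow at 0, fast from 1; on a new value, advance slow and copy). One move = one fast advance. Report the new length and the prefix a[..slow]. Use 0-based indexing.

(s=0,f=1) a[fast]=1=a[slow] dup → fast++
(s=0,f=2) a[fast]=4≠a[slow]=1 write a[1]=4 → slow++,fast++
(s=1,f=3) a[fast]=5≠a[slow]=4 write a[2]=5 → slow++,fast++
(s=2,f=4) a[fast]=5=a[slow] dup → fast++
(s=2,f=5) a[fast]=6≠a[slow]=5 write a[3]=6 → slow++,fast++
(s=3,f=6) a[fast]=7≠a[slow]=6 write a[4]=7 → slow++,fast++
(s=4,f=7) a[fast]=8≠a[slow]=7 write a[5]=8 → slow++,fast++
(s=5,f=8) a[fast]=10≠a[slow]=8 write a[6]=10 → slow++,fast++
(s=6,f=9) a[fast]=10=a[slow] dup → fast++
(s=6,f=10) a[fast]=11≠a[slow]=10 write a[7]=11 → slow++,fast++

length 8; prefix = [1, 4, 5, 6, 7, 8, 10, 11]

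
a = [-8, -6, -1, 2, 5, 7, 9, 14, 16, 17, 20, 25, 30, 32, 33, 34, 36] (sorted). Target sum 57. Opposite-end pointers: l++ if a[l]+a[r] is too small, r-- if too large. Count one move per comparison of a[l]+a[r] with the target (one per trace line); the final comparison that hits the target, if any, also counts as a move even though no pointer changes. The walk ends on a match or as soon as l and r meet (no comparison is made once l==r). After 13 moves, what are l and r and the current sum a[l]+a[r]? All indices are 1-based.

l=12, r=15, sum=58

[1,17] -8+36=28 <57 → l++
[2,17] -6+36=30 <57 → l++
[3,17] -1+36=35 <57 → l++
[4,17] 2+36=38 <57 → l++
[5,17] 5+36=41 <57 → l++
[6,17] 7+36=43 <57 → l++
[7,17] 9+36=45 <57 → l++
[8,17] 14+36=50 <57 → l++
[9,17] 16+36=52 <57 → l++
[10,17] 17+36=53 <57 → l++
[11,17] 20+36=56 <57 → l++
[12,17] 25+36=61 >57 → r--
[12,16] 25+34=59 >57 → r--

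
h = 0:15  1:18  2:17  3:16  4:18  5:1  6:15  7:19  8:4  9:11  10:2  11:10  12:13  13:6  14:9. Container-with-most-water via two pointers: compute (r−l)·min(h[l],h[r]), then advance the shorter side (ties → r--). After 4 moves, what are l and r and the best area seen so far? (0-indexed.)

l=0, r=10, best area=156

[0,14] min(15,9)*14=126 best=126 * → r--
[0,13] min(15,6)*13=78 best=126 → r--
[0,12] min(15,13)*12=156 best=156 * → r--
[0,11] min(15,10)*11=110 best=156 → r--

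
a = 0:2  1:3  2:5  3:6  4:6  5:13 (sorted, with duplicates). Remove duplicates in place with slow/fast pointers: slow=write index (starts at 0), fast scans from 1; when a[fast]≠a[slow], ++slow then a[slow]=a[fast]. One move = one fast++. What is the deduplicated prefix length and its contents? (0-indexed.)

length 5; prefix = [2, 3, 5, 6, 13]

slow=0 fast=1: a[fast]=3≠a[slow]=2 write a[1]=3, slow++,fast++
slow=1 fast=2: a[fast]=5≠a[slow]=3 write a[2]=5, slow++,fast++
slow=2 fast=3: a[fast]=6≠a[slow]=5 write a[3]=6, slow++,fast++
slow=3 fast=4: a[fast]=6=a[slow] dup, fast++
slow=3 fast=5: a[fast]=13≠a[slow]=6 write a[4]=13, slow++,fast++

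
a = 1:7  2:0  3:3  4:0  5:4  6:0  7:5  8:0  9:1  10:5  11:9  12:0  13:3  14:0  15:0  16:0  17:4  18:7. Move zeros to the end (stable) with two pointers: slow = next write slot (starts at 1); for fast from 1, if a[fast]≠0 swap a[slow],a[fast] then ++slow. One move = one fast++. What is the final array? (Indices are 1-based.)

slow=1 fast=1: a[fast]=7≠0 swap→a[1]=7, slow++,fast++
slow=2 fast=2: a[fast]=0, fast++
slow=2 fast=3: a[fast]=3≠0 swap→a[2]=3, slow++,fast++
slow=3 fast=4: a[fast]=0, fast++
slow=3 fast=5: a[fast]=4≠0 swap→a[3]=4, slow++,fast++
slow=4 fast=6: a[fast]=0, fast++
slow=4 fast=7: a[fast]=5≠0 swap→a[4]=5, slow++,fast++
slow=5 fast=8: a[fast]=0, fast++
slow=5 fast=9: a[fast]=1≠0 swap→a[5]=1, slow++,fast++
slow=6 fast=10: a[fast]=5≠0 swap→a[6]=5, slow++,fast++
slow=7 fast=11: a[fast]=9≠0 swap→a[7]=9, slow++,fast++
slow=8 fast=12: a[fast]=0, fast++
slow=8 fast=13: a[fast]=3≠0 swap→a[8]=3, slow++,fast++
slow=9 fast=14: a[fast]=0, fast++
slow=9 fast=15: a[fast]=0, fast++
slow=9 fast=16: a[fast]=0, fast++
slow=9 fast=17: a[fast]=4≠0 swap→a[9]=4, slow++,fast++
slow=10 fast=18: a[fast]=7≠0 swap→a[10]=7, slow++,fast++

[7, 3, 4, 5, 1, 5, 9, 3, 4, 7, 0, 0, 0, 0, 0, 0, 0, 0]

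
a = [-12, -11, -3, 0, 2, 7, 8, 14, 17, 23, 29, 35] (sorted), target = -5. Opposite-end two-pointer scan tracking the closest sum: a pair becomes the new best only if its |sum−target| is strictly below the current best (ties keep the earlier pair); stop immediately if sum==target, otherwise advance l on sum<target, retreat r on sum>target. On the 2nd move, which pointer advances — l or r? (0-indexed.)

r

[0,11] -12+35=23 d=28 * → r--
[0,10] -12+29=17 d=22 * → r--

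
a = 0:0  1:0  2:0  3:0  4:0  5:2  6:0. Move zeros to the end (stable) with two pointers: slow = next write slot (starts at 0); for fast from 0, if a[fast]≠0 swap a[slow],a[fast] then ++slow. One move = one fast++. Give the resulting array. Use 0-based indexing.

(s=0,f=0) a[fast]=0 → fast++
(s=0,f=1) a[fast]=0 → fast++
(s=0,f=2) a[fast]=0 → fast++
(s=0,f=3) a[fast]=0 → fast++
(s=0,f=4) a[fast]=0 → fast++
(s=0,f=5) a[fast]=2≠0 swap→a[0]=2 → slow++,fast++
(s=1,f=6) a[fast]=0 → fast++

[2, 0, 0, 0, 0, 0, 0]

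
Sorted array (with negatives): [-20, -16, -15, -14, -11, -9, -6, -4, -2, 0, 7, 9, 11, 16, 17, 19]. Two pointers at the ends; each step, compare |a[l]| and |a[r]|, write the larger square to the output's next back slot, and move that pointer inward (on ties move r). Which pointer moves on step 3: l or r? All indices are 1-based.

[1,16] |-20|>|19| out[16]=400 → l++
[2,16] |-16|<=|19| out[15]=361 → r--
[2,15] |-16|<=|17| out[14]=289 → r--

r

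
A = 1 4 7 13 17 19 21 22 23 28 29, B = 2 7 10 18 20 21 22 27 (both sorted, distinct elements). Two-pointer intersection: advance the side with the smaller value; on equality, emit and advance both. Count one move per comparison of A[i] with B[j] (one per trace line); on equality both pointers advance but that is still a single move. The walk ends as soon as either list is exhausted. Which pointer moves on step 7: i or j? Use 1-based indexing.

i=1 j=1: 1<2, i++
i=2 j=1: 4>2, j++
i=2 j=2: 4<7, i++
i=3 j=2: 7==7 emit, i++,j++
i=4 j=3: 13>10, j++
i=4 j=4: 13<18, i++
i=5 j=4: 17<18, i++

i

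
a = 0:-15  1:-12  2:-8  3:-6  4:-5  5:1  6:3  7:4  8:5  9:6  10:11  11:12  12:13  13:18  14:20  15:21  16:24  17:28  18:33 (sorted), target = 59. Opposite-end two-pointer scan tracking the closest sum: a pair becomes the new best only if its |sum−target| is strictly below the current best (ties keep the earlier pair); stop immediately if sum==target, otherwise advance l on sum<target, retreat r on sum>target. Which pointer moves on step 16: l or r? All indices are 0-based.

l

[0,18] -15+33=18 d=41 * → l++
[1,18] -12+33=21 d=38 * → l++
[2,18] -8+33=25 d=34 * → l++
[3,18] -6+33=27 d=32 * → l++
[4,18] -5+33=28 d=31 * → l++
[5,18] 1+33=34 d=25 * → l++
[6,18] 3+33=36 d=23 * → l++
[7,18] 4+33=37 d=22 * → l++
[8,18] 5+33=38 d=21 * → l++
[9,18] 6+33=39 d=20 * → l++
[10,18] 11+33=44 d=15 * → l++
[11,18] 12+33=45 d=14 * → l++
[12,18] 13+33=46 d=13 * → l++
[13,18] 18+33=51 d=8 * → l++
[14,18] 20+33=53 d=6 * → l++
[15,18] 21+33=54 d=5 * → l++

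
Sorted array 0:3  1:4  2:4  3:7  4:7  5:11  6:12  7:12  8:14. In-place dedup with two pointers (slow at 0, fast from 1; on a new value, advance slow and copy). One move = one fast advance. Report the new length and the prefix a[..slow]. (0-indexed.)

(s=0,f=1) a[fast]=4≠a[slow]=3 write a[1]=4 → slow++,fast++
(s=1,f=2) a[fast]=4=a[slow] dup → fast++
(s=1,f=3) a[fast]=7≠a[slow]=4 write a[2]=7 → slow++,fast++
(s=2,f=4) a[fast]=7=a[slow] dup → fast++
(s=2,f=5) a[fast]=11≠a[slow]=7 write a[3]=11 → slow++,fast++
(s=3,f=6) a[fast]=12≠a[slow]=11 write a[4]=12 → slow++,fast++
(s=4,f=7) a[fast]=12=a[slow] dup → fast++
(s=4,f=8) a[fast]=14≠a[slow]=12 write a[5]=14 → slow++,fast++

length 6; prefix = [3, 4, 7, 11, 12, 14]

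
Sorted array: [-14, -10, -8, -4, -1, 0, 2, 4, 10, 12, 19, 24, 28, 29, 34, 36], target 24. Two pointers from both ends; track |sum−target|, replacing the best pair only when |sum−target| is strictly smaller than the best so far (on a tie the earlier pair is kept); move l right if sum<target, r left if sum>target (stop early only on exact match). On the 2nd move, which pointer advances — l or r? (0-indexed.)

r

l=0 r=15: -14+36=22 d=2 *, l++
l=1 r=15: -10+36=26 d=2, r--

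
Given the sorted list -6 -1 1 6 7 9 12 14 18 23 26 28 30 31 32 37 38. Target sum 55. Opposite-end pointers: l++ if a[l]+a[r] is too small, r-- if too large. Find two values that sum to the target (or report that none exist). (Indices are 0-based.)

(18, 37)

l=0 r=16: -6+38=32 <55, l++
l=1 r=16: -1+38=37 <55, l++
l=2 r=16: 1+38=39 <55, l++
l=3 r=16: 6+38=44 <55, l++
l=4 r=16: 7+38=45 <55, l++
l=5 r=16: 9+38=47 <55, l++
l=6 r=16: 12+38=50 <55, l++
l=7 r=16: 14+38=52 <55, l++
l=8 r=16: 18+38=56 >55, r--
l=8 r=15: 18+37=55, found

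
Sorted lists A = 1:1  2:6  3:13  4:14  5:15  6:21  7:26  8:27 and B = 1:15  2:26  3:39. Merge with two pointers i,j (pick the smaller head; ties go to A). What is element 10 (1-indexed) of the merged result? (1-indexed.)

merged[10] = 27

[i=1,j=1] A[i]=1<=B[j]=15 take 1 → i++
[i=2,j=1] A[i]=6<=B[j]=15 take 6 → i++
[i=3,j=1] A[i]=13<=B[j]=15 take 13 → i++
[i=4,j=1] A[i]=14<=B[j]=15 take 14 → i++
[i=5,j=1] A[i]=15<=B[j]=15 take 15 → i++
[i=6,j=1] A[i]=21>B[j]=15 take 15 → j++
[i=6,j=2] A[i]=21<=B[j]=26 take 21 → i++
[i=7,j=2] A[i]=26<=B[j]=26 take 26 → i++
[i=8,j=2] A[i]=27>B[j]=26 take 26 → j++
[i=8,j=3] A[i]=27<=B[j]=39 take 27 → i++
[i=9,j=3] A done, take B[j]=39 → j++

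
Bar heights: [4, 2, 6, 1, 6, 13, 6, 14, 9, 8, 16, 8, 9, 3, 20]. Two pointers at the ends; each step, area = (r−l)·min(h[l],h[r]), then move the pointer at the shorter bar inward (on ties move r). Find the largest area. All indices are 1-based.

[1,15] min(4,20)*14=56 best=56 * → l++
[2,15] min(2,20)*13=26 best=56 → l++
[3,15] min(6,20)*12=72 best=72 * → l++
[4,15] min(1,20)*11=11 best=72 → l++
[5,15] min(6,20)*10=60 best=72 → l++
[6,15] min(13,20)*9=117 best=117 * → l++
[7,15] min(6,20)*8=48 best=117 → l++
[8,15] min(14,20)*7=98 best=117 → l++
[9,15] min(9,20)*6=54 best=117 → l++
[10,15] min(8,20)*5=40 best=117 → l++
[11,15] min(16,20)*4=64 best=117 → l++
[12,15] min(8,20)*3=24 best=117 → l++
[13,15] min(9,20)*2=18 best=117 → l++
[14,15] min(3,20)*1=3 best=117 → l++

max area = 117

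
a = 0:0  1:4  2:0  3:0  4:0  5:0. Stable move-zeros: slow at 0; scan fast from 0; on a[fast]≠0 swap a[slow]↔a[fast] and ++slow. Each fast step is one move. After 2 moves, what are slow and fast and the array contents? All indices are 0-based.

slow=1, fast=2, a=[4, 0, 0, 0, 0, 0]

(s=0,f=0) a[fast]=0 → fast++
(s=0,f=1) a[fast]=4≠0 swap→a[0]=4 → slow++,fast++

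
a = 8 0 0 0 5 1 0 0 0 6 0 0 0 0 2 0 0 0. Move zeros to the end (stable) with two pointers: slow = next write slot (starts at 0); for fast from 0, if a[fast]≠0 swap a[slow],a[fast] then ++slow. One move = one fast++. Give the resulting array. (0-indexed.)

[8, 5, 1, 6, 2, 0, 0, 0, 0, 0, 0, 0, 0, 0, 0, 0, 0, 0]

(s=0,f=0) a[fast]=8≠0 swap→a[0]=8 → slow++,fast++
(s=1,f=1) a[fast]=0 → fast++
(s=1,f=2) a[fast]=0 → fast++
(s=1,f=3) a[fast]=0 → fast++
(s=1,f=4) a[fast]=5≠0 swap→a[1]=5 → slow++,fast++
(s=2,f=5) a[fast]=1≠0 swap→a[2]=1 → slow++,fast++
(s=3,f=6) a[fast]=0 → fast++
(s=3,f=7) a[fast]=0 → fast++
(s=3,f=8) a[fast]=0 → fast++
(s=3,f=9) a[fast]=6≠0 swap→a[3]=6 → slow++,fast++
(s=4,f=10) a[fast]=0 → fast++
(s=4,f=11) a[fast]=0 → fast++
(s=4,f=12) a[fast]=0 → fast++
(s=4,f=13) a[fast]=0 → fast++
(s=4,f=14) a[fast]=2≠0 swap→a[4]=2 → slow++,fast++
(s=5,f=15) a[fast]=0 → fast++
(s=5,f=16) a[fast]=0 → fast++
(s=5,f=17) a[fast]=0 → fast++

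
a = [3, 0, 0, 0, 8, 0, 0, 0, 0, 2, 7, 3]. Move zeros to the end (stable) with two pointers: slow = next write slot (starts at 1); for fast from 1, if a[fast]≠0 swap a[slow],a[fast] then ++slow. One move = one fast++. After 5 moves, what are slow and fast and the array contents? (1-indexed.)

slow=3, fast=6, a=[3, 8, 0, 0, 0, 0, 0, 0, 0, 2, 7, 3]

(s=1,f=1) a[fast]=3≠0 swap→a[1]=3 → slow++,fast++
(s=2,f=2) a[fast]=0 → fast++
(s=2,f=3) a[fast]=0 → fast++
(s=2,f=4) a[fast]=0 → fast++
(s=2,f=5) a[fast]=8≠0 swap→a[2]=8 → slow++,fast++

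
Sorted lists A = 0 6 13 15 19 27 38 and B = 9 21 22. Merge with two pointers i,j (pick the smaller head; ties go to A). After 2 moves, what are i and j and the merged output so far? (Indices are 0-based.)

i=0 j=0: A[i]=0<=B[j]=9 take 0, i++
i=1 j=0: A[i]=6<=B[j]=9 take 6, i++

i=2, j=0, merged so far=[0, 6]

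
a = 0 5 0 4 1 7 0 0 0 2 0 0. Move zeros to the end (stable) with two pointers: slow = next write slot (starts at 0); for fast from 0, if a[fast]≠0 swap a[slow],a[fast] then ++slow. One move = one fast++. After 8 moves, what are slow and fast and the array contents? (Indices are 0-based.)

slow=4, fast=8, a=[5, 4, 1, 7, 0, 0, 0, 0, 0, 2, 0, 0]

(s=0,f=0) a[fast]=0 → fast++
(s=0,f=1) a[fast]=5≠0 swap→a[0]=5 → slow++,fast++
(s=1,f=2) a[fast]=0 → fast++
(s=1,f=3) a[fast]=4≠0 swap→a[1]=4 → slow++,fast++
(s=2,f=4) a[fast]=1≠0 swap→a[2]=1 → slow++,fast++
(s=3,f=5) a[fast]=7≠0 swap→a[3]=7 → slow++,fast++
(s=4,f=6) a[fast]=0 → fast++
(s=4,f=7) a[fast]=0 → fast++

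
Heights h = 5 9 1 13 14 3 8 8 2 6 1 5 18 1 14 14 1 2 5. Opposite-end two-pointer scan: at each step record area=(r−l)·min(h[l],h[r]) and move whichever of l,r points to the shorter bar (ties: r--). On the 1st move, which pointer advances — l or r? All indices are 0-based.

r

[0,18] min(5,5)*18=90 best=90 * → r--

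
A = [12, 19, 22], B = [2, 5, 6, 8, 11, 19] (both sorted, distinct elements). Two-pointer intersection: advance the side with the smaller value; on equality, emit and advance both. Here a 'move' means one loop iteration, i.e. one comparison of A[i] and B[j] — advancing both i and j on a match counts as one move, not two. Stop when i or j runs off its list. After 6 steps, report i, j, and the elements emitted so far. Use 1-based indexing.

i=2, j=6, emitted=[]

[i=1,j=1] 12>2 → j++
[i=1,j=2] 12>5 → j++
[i=1,j=3] 12>6 → j++
[i=1,j=4] 12>8 → j++
[i=1,j=5] 12>11 → j++
[i=1,j=6] 12<19 → i++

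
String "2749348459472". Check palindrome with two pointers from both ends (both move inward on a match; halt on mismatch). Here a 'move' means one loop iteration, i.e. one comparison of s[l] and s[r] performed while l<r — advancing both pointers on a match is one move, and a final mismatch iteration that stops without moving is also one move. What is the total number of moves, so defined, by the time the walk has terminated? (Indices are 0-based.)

5 moves

l=0 r=12: '2'=='2', l++,r--
l=1 r=11: '7'=='7', l++,r--
l=2 r=10: '4'=='4', l++,r--
l=3 r=9: '9'=='9', l++,r--
l=4 r=8: '3'!='5', stop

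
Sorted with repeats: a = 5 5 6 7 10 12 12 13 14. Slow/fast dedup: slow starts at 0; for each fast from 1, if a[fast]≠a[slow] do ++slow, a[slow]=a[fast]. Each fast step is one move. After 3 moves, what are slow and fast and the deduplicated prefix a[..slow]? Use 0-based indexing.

slow=0 fast=1: a[fast]=5=a[slow] dup, fast++
slow=0 fast=2: a[fast]=6≠a[slow]=5 write a[1]=6, slow++,fast++
slow=1 fast=3: a[fast]=7≠a[slow]=6 write a[2]=7, slow++,fast++

slow=2, fast=4, prefix=[5, 6, 7]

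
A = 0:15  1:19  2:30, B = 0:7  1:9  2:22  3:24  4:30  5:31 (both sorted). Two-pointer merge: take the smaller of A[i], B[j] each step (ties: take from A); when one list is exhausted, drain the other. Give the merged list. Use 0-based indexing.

i=0 j=0: A[i]=15>B[j]=7 take 7, j++
i=0 j=1: A[i]=15>B[j]=9 take 9, j++
i=0 j=2: A[i]=15<=B[j]=22 take 15, i++
i=1 j=2: A[i]=19<=B[j]=22 take 19, i++
i=2 j=2: A[i]=30>B[j]=22 take 22, j++
i=2 j=3: A[i]=30>B[j]=24 take 24, j++
i=2 j=4: A[i]=30<=B[j]=30 take 30, i++
i=3 j=4: A done, take B[j]=30, j++
i=3 j=5: A done, take B[j]=31, j++

[7, 9, 15, 19, 22, 24, 30, 30, 31]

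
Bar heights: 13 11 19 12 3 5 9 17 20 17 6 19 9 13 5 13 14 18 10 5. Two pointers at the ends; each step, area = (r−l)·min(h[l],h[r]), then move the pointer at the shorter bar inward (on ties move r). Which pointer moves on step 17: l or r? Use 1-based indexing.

l

l=1 r=20: min(13,5)*19=95 best=95 *, r--
l=1 r=19: min(13,10)*18=180 best=180 *, r--
l=1 r=18: min(13,18)*17=221 best=221 *, l++
l=2 r=18: min(11,18)*16=176 best=221, l++
l=3 r=18: min(19,18)*15=270 best=270 *, r--
l=3 r=17: min(19,14)*14=196 best=270, r--
l=3 r=16: min(19,13)*13=169 best=270, r--
l=3 r=15: min(19,5)*12=60 best=270, r--
l=3 r=14: min(19,13)*11=143 best=270, r--
l=3 r=13: min(19,9)*10=90 best=270, r--
l=3 r=12: min(19,19)*9=171 best=270, r--
l=3 r=11: min(19,6)*8=48 best=270, r--
l=3 r=10: min(19,17)*7=119 best=270, r--
l=3 r=9: min(19,20)*6=114 best=270, l++
l=4 r=9: min(12,20)*5=60 best=270, l++
l=5 r=9: min(3,20)*4=12 best=270, l++
l=6 r=9: min(5,20)*3=15 best=270, l++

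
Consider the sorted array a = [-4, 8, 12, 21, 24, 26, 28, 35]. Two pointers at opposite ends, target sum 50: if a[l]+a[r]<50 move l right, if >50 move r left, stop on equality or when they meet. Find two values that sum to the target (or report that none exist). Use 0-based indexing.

[0,7] -4+35=31 <50 → l++
[1,7] 8+35=43 <50 → l++
[2,7] 12+35=47 <50 → l++
[3,7] 21+35=56 >50 → r--
[3,6] 21+28=49 <50 → l++
[4,6] 24+28=52 >50 → r--
[4,5] 24+26=50 → found

(24, 26)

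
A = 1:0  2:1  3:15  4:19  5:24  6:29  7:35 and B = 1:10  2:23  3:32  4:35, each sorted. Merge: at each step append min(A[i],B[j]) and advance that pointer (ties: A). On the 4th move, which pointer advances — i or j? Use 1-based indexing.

[i=1,j=1] A[i]=0<=B[j]=10 take 0 → i++
[i=2,j=1] A[i]=1<=B[j]=10 take 1 → i++
[i=3,j=1] A[i]=15>B[j]=10 take 10 → j++
[i=3,j=2] A[i]=15<=B[j]=23 take 15 → i++

i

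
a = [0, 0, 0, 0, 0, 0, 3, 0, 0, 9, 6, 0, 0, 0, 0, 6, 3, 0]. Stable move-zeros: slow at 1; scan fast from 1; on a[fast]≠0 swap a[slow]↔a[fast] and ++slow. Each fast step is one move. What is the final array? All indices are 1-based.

[3, 9, 6, 6, 3, 0, 0, 0, 0, 0, 0, 0, 0, 0, 0, 0, 0, 0]

slow=1 fast=1: a[fast]=0, fast++
slow=1 fast=2: a[fast]=0, fast++
slow=1 fast=3: a[fast]=0, fast++
slow=1 fast=4: a[fast]=0, fast++
slow=1 fast=5: a[fast]=0, fast++
slow=1 fast=6: a[fast]=0, fast++
slow=1 fast=7: a[fast]=3≠0 swap→a[1]=3, slow++,fast++
slow=2 fast=8: a[fast]=0, fast++
slow=2 fast=9: a[fast]=0, fast++
slow=2 fast=10: a[fast]=9≠0 swap→a[2]=9, slow++,fast++
slow=3 fast=11: a[fast]=6≠0 swap→a[3]=6, slow++,fast++
slow=4 fast=12: a[fast]=0, fast++
slow=4 fast=13: a[fast]=0, fast++
slow=4 fast=14: a[fast]=0, fast++
slow=4 fast=15: a[fast]=0, fast++
slow=4 fast=16: a[fast]=6≠0 swap→a[4]=6, slow++,fast++
slow=5 fast=17: a[fast]=3≠0 swap→a[5]=3, slow++,fast++
slow=6 fast=18: a[fast]=0, fast++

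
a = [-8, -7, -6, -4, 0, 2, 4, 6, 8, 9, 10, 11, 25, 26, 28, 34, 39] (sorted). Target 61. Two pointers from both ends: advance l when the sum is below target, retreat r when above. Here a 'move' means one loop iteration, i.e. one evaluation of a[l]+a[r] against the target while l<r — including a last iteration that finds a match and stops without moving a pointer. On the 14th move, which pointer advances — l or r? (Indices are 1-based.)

l=1 r=17: -8+39=31 <61, l++
l=2 r=17: -7+39=32 <61, l++
l=3 r=17: -6+39=33 <61, l++
l=4 r=17: -4+39=35 <61, l++
l=5 r=17: 0+39=39 <61, l++
l=6 r=17: 2+39=41 <61, l++
l=7 r=17: 4+39=43 <61, l++
l=8 r=17: 6+39=45 <61, l++
l=9 r=17: 8+39=47 <61, l++
l=10 r=17: 9+39=48 <61, l++
l=11 r=17: 10+39=49 <61, l++
l=12 r=17: 11+39=50 <61, l++
l=13 r=17: 25+39=64 >61, r--
l=13 r=16: 25+34=59 <61, l++

l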